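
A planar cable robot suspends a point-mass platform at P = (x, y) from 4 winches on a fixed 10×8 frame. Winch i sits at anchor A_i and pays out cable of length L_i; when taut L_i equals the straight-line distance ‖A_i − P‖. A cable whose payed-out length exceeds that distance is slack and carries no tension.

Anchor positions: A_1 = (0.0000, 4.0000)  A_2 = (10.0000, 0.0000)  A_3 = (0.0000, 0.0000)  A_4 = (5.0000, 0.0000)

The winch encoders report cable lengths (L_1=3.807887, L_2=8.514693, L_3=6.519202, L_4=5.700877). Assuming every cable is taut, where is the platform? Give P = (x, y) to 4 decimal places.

expand ‖A_i−P‖²=L_i² and subtract eq 1 (c_i ≔ ‖A_i‖²−L_i²)
c_1 = 0.0000+16.0000−14.5000 = 1.5000
eq1−eq2 → [-20.0000  8.0000]·P = -26.0000
eq1−eq3 → [0.0000  8.0000]·P = 44.0000
eq1−eq4 → [-10.0000  8.0000]·P = 9.0000
2×2 solve → P = (3.5000, 5.5000)
check cable 4: ‖A_4−P‖² = 32.5000 ≈ L_4² = 32.5000 ✓

(3.5000, 5.5000)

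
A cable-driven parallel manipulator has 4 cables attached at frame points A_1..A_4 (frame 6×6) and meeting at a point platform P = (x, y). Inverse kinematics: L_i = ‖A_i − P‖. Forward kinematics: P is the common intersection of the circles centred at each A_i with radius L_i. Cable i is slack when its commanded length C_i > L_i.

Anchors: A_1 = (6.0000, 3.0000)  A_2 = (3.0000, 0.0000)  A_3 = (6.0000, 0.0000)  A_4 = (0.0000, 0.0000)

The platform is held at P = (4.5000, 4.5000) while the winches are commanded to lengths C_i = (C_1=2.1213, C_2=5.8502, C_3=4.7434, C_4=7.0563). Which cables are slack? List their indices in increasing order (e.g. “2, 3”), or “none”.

2, 4

cable 1: L_1 = ‖A_1−P‖ = 2.1213;  C_1 = 2.1213 → taut
cable 2: L_2 = ‖A_2−P‖ = 4.7434;  C_2 = 5.8502 → slack
cable 3: L_3 = ‖A_3−P‖ = 4.7434;  C_3 = 4.7434 → taut
cable 4: L_4 = ‖A_4−P‖ = 6.3640;  C_4 = 7.0563 → slack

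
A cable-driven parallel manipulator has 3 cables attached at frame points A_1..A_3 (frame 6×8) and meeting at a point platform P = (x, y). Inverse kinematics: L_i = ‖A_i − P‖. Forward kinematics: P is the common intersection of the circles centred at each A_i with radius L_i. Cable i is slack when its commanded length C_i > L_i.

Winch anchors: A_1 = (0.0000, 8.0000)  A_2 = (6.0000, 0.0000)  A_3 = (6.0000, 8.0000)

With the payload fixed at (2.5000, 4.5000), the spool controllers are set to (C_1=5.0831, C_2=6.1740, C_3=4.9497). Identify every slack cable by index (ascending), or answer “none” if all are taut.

i=1: geometric 4.3012 vs commanded 5.0831 ⇒ slack
i=2: geometric 5.7009 vs commanded 6.1740 ⇒ slack
i=3: geometric 4.9497 vs commanded 4.9497 ⇒ taut

1, 2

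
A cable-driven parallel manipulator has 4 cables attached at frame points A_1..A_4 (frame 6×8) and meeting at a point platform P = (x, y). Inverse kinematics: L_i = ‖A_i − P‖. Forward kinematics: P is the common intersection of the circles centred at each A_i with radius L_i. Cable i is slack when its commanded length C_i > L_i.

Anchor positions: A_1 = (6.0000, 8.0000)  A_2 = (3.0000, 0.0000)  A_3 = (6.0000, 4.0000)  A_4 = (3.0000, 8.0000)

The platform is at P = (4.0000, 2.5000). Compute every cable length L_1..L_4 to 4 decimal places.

(5.8523, 2.6926, 2.5000, 5.5902)

cable 1: Δx=2.0000, Δy=5.5000; L_1 = √(Δx²+Δy²) = 5.8523
cable 2: Δx=-1.0000, Δy=-2.5000; L_2 = √(Δx²+Δy²) = 2.6926
cable 3: Δx=2.0000, Δy=1.5000; L_3 = √(Δx²+Δy²) = 2.5000
cable 4: Δx=-1.0000, Δy=5.5000; L_4 = √(Δx²+Δy²) = 5.5902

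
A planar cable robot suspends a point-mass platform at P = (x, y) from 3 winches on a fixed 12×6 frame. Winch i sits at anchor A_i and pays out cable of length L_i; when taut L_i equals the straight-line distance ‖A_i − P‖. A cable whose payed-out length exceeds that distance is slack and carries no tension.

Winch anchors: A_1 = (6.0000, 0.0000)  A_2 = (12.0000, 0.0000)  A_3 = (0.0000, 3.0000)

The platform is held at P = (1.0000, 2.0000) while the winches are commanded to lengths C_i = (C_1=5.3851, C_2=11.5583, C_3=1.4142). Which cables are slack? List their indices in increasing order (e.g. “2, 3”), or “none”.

cable 1: √((5.0000)²+(-2.0000)²)=5.3852, C_1=5.3851: taut
cable 2: √((11.0000)²+(-2.0000)²)=11.1803, C_2=11.5583: slack
cable 3: √((-1.0000)²+(1.0000)²)=1.4142, C_3=1.4142: taut

2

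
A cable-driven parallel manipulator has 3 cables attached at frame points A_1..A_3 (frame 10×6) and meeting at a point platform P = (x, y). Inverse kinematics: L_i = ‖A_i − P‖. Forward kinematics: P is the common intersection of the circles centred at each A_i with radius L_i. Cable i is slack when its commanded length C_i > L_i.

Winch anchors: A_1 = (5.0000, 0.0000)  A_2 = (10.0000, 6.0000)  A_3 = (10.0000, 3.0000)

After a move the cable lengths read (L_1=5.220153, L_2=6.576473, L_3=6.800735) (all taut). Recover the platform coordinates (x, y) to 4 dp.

each cable: (A_i−P)·(A_i−P) = L_i²; let c_i = ‖A_i‖²−L_i²
c_1 = 25.0000+0.0000−27.2500 = -2.2500
row 1: -10.0000x − 12.0000y = -95.0000  (c_2=92.7500)
row 2: -10.0000x − 6.0000y = -65.0000  (c_3=62.7500)
Cramer on rows 1–2 → x = 3.5000, y = 5.0000

(3.5000, 5.0000)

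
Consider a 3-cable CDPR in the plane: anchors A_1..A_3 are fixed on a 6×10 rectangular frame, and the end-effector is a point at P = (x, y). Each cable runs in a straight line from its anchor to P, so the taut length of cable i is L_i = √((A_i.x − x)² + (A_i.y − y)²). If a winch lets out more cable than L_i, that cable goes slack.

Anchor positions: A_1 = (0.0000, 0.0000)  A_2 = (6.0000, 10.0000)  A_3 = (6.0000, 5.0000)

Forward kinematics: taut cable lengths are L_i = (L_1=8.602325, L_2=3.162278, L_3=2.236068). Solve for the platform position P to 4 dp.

each cable: (A_i−P)·(A_i−P) = L_i²; let q_i = ‖A_i‖²−L_i²
q_1 = 0.0000+0.0000−74.0000 = -74.0000
row 1: -12.0000x − 20.0000y = -200.0000  (q_2=126.0000)
row 2: -12.0000x − 10.0000y = -130.0000  (q_3=56.0000)
Cramer on rows 1–2 → x = 5.0000, y = 7.0000

(5.0000, 7.0000)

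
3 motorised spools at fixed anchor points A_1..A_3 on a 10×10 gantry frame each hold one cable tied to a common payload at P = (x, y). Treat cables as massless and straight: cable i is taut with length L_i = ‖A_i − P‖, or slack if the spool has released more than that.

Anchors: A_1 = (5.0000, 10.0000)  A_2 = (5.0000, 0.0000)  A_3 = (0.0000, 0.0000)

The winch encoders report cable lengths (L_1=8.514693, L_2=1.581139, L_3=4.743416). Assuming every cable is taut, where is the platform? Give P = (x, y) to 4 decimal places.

(4.5000, 1.5000)

circle eqns → linear via eq_j − eq_1; set c_j = A_j·A_j − L_j²
c_1 = 25.0000+100.0000−72.5000 = 52.5000
0.0000·x + 20.0000·y = c_1−c_2 = 30.0000
10.0000·x + 20.0000·y = c_1−c_3 = 75.0000
solve first two rows → x=4.5000, y=1.5000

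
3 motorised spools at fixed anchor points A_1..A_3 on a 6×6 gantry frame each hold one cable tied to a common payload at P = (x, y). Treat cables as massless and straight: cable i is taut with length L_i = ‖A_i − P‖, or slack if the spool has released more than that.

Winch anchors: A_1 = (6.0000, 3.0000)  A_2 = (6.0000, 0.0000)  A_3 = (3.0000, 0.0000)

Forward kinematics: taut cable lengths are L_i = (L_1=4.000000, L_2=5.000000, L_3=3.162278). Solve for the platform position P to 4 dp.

circle eqns → linear via eq_j − eq_1; set c_j = A_j·A_j − L_j²
c_1 = 36.0000+9.0000−16.0000 = 29.0000
0.0000·x + 6.0000·y = c_1−c_2 = 18.0000
6.0000·x + 6.0000·y = c_1−c_3 = 30.0000
solve first two rows → x=2.0000, y=3.0000

(2.0000, 3.0000)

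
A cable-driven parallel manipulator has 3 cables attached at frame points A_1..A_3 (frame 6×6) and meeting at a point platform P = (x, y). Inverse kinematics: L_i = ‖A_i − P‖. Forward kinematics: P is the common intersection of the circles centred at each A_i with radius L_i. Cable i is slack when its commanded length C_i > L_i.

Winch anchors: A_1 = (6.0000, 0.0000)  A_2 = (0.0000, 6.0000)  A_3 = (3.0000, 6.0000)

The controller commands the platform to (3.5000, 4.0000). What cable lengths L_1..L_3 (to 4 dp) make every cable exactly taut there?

(4.7170, 4.0311, 2.0616)

L_1: Δ = A_1−P = (2.5000, -4.0000) → ‖Δ‖ = √22.2500 = 4.7170
L_2: Δ = A_2−P = (-3.5000, 2.0000) → ‖Δ‖ = √16.2500 = 4.0311
L_3: Δ = A_3−P = (-0.5000, 2.0000) → ‖Δ‖ = √4.2500 = 2.0616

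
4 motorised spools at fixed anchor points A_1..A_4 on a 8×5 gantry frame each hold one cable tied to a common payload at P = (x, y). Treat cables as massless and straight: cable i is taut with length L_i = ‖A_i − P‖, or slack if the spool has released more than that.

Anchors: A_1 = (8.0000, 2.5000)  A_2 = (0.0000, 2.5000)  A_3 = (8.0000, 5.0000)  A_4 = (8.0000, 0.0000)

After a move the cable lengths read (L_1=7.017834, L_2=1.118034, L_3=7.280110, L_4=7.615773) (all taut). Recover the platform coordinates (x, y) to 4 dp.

(1.0000, 3.0000)

expand ‖A_i−P‖²=L_i² and subtract eq 1 (k_i ≔ ‖A_i‖²−L_i²)
k_1 = 64.0000+6.2500−49.2500 = 21.0000
eq1−eq2 → [16.0000  0.0000]·P = 16.0000
eq1−eq3 → [0.0000  -5.0000]·P = -15.0000
eq1−eq4 → [0.0000  5.0000]·P = 15.0000
2×2 solve → P = (1.0000, 3.0000)
check cable 4: ‖A_4−P‖² = 58.0000 ≈ L_4² = 58.0000 ✓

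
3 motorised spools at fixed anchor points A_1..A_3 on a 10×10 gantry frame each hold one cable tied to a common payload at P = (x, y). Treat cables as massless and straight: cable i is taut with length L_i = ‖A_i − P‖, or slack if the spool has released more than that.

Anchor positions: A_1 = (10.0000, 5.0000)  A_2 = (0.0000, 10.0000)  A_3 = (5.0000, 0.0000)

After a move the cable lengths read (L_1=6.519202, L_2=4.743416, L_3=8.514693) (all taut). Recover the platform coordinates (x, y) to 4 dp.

circle eqns → linear via eq_j − eq_1; set c_j = A_j·A_j − L_j²
c_1 = 100.0000+25.0000−42.5000 = 82.5000
20.0000·x − 10.0000·y = c_1−c_2 = 5.0000
10.0000·x + 10.0000·y = c_1−c_3 = 130.0000
solve first two rows → x=4.5000, y=8.5000

(4.5000, 8.5000)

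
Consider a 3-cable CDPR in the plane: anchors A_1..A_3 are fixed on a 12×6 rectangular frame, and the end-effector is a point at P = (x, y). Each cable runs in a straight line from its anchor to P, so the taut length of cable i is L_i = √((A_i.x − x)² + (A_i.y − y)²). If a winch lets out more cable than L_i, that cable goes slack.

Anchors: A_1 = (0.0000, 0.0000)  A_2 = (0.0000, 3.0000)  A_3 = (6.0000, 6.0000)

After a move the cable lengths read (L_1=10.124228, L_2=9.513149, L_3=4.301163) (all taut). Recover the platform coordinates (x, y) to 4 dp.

(9.5000, 3.5000)

circle eqns → linear via eq_j − eq_1; set q_j = A_j·A_j − L_j²
q_1 = 0.0000+0.0000−102.5000 = -102.5000
0.0000·x − 6.0000·y = q_1−q_2 = -21.0000
-12.0000·x − 12.0000·y = q_1−q_3 = -156.0000
solve first two rows → x=9.5000, y=3.5000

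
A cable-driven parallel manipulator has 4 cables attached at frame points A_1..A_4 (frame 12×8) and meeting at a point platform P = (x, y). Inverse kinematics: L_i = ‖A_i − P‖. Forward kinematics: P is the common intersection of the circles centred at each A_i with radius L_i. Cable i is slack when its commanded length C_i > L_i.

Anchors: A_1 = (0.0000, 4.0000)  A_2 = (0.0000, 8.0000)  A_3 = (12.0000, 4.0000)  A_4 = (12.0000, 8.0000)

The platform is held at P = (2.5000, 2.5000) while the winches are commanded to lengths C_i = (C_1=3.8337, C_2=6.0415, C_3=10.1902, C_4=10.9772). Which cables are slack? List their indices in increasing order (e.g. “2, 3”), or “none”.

cable 1: √((-2.5000)²+(1.5000)²)=2.9155, C_1=3.8337: slack
cable 2: √((-2.5000)²+(5.5000)²)=6.0415, C_2=6.0415: taut
cable 3: √((9.5000)²+(1.5000)²)=9.6177, C_3=10.1902: slack
cable 4: √((9.5000)²+(5.5000)²)=10.9772, C_4=10.9772: taut

1, 3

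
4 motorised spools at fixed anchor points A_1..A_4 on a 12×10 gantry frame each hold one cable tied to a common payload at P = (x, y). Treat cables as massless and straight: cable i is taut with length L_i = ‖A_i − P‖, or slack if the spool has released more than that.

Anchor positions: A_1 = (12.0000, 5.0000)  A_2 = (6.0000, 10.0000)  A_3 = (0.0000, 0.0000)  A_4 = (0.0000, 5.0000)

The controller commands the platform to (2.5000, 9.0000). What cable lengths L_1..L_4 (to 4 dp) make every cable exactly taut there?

(10.3078, 3.6401, 9.3408, 4.7170)

cable 1: Δx=9.5000, Δy=-4.0000; L_1 = √(Δx²+Δy²) = 10.3078
cable 2: Δx=3.5000, Δy=1.0000; L_2 = √(Δx²+Δy²) = 3.6401
cable 3: Δx=-2.5000, Δy=-9.0000; L_3 = √(Δx²+Δy²) = 9.3408
cable 4: Δx=-2.5000, Δy=-4.0000; L_4 = √(Δx²+Δy²) = 4.7170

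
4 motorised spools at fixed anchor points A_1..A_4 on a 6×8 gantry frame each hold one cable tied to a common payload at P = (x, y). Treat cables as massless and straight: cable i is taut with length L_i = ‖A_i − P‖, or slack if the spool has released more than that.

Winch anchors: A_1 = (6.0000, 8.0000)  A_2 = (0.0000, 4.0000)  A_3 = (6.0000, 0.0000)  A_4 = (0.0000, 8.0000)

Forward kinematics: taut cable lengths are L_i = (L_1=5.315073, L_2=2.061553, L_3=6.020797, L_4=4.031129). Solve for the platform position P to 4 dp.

circle eqns → linear via eq_j − eq_1; set c_j = A_j·A_j − L_j²
c_1 = 36.0000+64.0000−28.2500 = 71.7500
12.0000·x + 8.0000·y = c_1−c_2 = 60.0000
0.0000·x + 16.0000·y = c_1−c_3 = 72.0000
12.0000·x + 0.0000·y = c_1−c_4 = 24.0000
solve first two rows → x=2.0000, y=4.5000
check cable 4: ‖A_4−P‖² = 16.2500 ≈ L_4² = 16.2500 ✓

(2.0000, 4.5000)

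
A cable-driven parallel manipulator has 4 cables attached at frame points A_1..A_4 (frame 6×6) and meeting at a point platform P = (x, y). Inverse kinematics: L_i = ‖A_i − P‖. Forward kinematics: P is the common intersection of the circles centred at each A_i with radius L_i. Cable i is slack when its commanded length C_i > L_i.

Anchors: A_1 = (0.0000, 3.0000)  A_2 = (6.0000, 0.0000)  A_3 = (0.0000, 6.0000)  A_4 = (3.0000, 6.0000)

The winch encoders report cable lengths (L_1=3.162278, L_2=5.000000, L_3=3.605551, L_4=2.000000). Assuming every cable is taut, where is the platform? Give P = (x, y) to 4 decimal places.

expand ‖A_i−P‖²=L_i² and subtract eq 1 (k_i ≔ ‖A_i‖²−L_i²)
k_1 = 0.0000+9.0000−10.0000 = -1.0000
eq1−eq2 → [-12.0000  6.0000]·P = -12.0000
eq1−eq3 → [0.0000  -6.0000]·P = -24.0000
eq1−eq4 → [-6.0000  -6.0000]·P = -42.0000
2×2 solve → P = (3.0000, 4.0000)
check cable 4: ‖A_4−P‖² = 4.0000 ≈ L_4² = 4.0000 ✓

(3.0000, 4.0000)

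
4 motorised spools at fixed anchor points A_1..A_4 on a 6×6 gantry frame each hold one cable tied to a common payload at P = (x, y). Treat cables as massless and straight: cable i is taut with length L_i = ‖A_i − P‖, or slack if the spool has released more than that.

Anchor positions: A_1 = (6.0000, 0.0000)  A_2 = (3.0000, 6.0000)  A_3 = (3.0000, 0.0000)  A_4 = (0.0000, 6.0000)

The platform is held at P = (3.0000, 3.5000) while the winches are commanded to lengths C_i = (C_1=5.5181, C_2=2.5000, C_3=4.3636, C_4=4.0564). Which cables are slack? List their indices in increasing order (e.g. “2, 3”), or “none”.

cable 1: √((3.0000)²+(-3.5000)²)=4.6098, C_1=5.5181: slack
cable 2: √((0.0000)²+(2.5000)²)=2.5000, C_2=2.5000: taut
cable 3: √((0.0000)²+(-3.5000)²)=3.5000, C_3=4.3636: slack
cable 4: √((-3.0000)²+(2.5000)²)=3.9051, C_4=4.0564: slack

1, 3, 4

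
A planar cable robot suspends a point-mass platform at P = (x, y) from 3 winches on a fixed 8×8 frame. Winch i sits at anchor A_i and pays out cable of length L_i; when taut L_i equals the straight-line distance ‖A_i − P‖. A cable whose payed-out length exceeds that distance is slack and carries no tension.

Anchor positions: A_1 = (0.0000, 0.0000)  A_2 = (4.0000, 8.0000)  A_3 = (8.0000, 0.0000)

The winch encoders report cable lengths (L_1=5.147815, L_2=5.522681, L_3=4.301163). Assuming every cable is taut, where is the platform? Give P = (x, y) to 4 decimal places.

(4.5000, 2.5000)

expand ‖A_i−P‖²=L_i² and subtract eq 1 (q_i ≔ ‖A_i‖²−L_i²)
q_1 = 0.0000+0.0000−26.5000 = -26.5000
eq1−eq2 → [-8.0000  -16.0000]·P = -76.0000
eq1−eq3 → [-16.0000  0.0000]·P = -72.0000
2×2 solve → P = (4.5000, 2.5000)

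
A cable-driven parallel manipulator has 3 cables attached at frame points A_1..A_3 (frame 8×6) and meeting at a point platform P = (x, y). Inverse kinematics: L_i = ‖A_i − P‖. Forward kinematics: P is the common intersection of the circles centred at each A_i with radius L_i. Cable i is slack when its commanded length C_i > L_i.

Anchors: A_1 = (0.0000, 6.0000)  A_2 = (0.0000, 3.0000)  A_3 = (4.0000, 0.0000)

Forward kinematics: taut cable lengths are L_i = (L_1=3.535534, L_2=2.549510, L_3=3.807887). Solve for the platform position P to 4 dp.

(2.5000, 3.5000)

each cable: (A_i−P)·(A_i−P) = L_i²; let k_i = ‖A_i‖²−L_i²
k_1 = 0.0000+36.0000−12.5000 = 23.5000
row 1: 0.0000x + 6.0000y = 21.0000  (k_2=2.5000)
row 2: -8.0000x + 12.0000y = 22.0000  (k_3=1.5000)
Cramer on rows 1–2 → x = 2.5000, y = 3.5000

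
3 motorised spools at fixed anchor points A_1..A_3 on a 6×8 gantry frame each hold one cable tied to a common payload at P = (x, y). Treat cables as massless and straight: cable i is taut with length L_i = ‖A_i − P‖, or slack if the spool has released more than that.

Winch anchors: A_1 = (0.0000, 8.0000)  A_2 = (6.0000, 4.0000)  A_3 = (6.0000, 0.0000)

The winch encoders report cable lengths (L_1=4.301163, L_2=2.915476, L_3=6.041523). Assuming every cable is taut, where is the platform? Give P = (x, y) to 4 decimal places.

(3.5000, 5.5000)

circle eqns → linear via eq_j − eq_1; set q_j = A_j·A_j − L_j²
q_1 = 0.0000+64.0000−18.5000 = 45.5000
-12.0000·x + 8.0000·y = q_1−q_2 = 2.0000
-12.0000·x + 16.0000·y = q_1−q_3 = 46.0000
solve first two rows → x=3.5000, y=5.5000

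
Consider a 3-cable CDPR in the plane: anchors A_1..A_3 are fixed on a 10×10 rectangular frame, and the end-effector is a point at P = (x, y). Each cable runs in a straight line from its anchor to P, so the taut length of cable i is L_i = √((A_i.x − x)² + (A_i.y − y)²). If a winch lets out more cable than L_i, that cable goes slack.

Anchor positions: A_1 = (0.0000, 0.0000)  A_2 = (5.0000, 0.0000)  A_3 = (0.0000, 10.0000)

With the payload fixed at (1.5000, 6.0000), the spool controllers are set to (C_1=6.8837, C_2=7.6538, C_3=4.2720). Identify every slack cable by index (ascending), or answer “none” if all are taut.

cable 1: L_1 = ‖A_1−P‖ = 6.1847;  C_1 = 6.8837 → slack
cable 2: L_2 = ‖A_2−P‖ = 6.9462;  C_2 = 7.6538 → slack
cable 3: L_3 = ‖A_3−P‖ = 4.2720;  C_3 = 4.2720 → taut

1, 2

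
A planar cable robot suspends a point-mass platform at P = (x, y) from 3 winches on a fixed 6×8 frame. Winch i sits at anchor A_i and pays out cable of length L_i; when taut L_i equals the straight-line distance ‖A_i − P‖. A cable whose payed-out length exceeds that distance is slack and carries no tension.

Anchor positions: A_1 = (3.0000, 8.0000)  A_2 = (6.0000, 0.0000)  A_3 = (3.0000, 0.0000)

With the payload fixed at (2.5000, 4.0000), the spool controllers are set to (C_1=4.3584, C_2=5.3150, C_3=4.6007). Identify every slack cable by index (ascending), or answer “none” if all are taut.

1, 3

cable 1: L_1 = ‖A_1−P‖ = 4.0311;  C_1 = 4.3584 → slack
cable 2: L_2 = ‖A_2−P‖ = 5.3151;  C_2 = 5.3150 → taut
cable 3: L_3 = ‖A_3−P‖ = 4.0311;  C_3 = 4.6007 → slack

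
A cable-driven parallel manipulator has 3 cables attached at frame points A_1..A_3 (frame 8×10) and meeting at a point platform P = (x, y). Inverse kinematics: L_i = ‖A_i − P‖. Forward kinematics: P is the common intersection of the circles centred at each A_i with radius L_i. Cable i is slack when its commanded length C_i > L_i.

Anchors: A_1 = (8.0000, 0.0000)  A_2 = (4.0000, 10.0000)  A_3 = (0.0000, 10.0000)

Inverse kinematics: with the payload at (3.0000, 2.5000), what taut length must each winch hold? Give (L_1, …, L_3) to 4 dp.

L_1 = √((8.0000−3.0000)² + (0.0000−2.5000)²) = 5.5902
L_2 = √((4.0000−3.0000)² + (10.0000−2.5000)²) = 7.5664
L_3 = √((0.0000−3.0000)² + (10.0000−2.5000)²) = 8.0777

(5.5902, 7.5664, 8.0777)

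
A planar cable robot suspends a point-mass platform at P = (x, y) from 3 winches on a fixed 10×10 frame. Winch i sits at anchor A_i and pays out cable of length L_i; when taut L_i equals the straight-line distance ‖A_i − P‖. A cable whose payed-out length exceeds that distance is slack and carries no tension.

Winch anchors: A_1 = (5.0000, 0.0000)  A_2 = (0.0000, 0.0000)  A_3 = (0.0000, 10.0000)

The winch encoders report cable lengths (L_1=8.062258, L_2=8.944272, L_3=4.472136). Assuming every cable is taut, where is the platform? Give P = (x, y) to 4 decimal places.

each cable: (A_i−P)·(A_i−P) = L_i²; let c_i = ‖A_i‖²−L_i²
c_1 = 25.0000+0.0000−65.0000 = -40.0000
row 1: 10.0000x + 0.0000y = 40.0000  (c_2=-80.0000)
row 2: 10.0000x − 20.0000y = -120.0000  (c_3=80.0000)
Cramer on rows 1–2 → x = 4.0000, y = 8.0000

(4.0000, 8.0000)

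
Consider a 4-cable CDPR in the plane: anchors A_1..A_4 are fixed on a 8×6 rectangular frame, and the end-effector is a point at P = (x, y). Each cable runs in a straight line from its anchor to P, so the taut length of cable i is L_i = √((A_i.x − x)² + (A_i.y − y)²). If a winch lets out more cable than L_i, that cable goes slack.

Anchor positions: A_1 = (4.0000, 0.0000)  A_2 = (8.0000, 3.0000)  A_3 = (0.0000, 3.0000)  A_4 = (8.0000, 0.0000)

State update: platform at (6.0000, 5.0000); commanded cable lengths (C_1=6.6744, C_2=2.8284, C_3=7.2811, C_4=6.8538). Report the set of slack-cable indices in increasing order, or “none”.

1, 3, 4

cable 1: L_1 = ‖A_1−P‖ = 5.3852;  C_1 = 6.6744 → slack
cable 2: L_2 = ‖A_2−P‖ = 2.8284;  C_2 = 2.8284 → taut
cable 3: L_3 = ‖A_3−P‖ = 6.3246;  C_3 = 7.2811 → slack
cable 4: L_4 = ‖A_4−P‖ = 5.3852;  C_4 = 6.8538 → slack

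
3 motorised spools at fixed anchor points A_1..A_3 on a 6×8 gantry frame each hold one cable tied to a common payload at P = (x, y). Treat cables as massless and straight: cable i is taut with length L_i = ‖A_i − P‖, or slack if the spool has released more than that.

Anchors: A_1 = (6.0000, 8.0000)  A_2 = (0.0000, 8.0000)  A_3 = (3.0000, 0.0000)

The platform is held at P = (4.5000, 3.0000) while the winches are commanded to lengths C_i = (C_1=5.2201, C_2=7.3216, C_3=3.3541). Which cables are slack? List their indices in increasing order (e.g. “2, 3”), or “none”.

2

i=1: geometric 5.2202 vs commanded 5.2201 ⇒ taut
i=2: geometric 6.7268 vs commanded 7.3216 ⇒ slack
i=3: geometric 3.3541 vs commanded 3.3541 ⇒ taut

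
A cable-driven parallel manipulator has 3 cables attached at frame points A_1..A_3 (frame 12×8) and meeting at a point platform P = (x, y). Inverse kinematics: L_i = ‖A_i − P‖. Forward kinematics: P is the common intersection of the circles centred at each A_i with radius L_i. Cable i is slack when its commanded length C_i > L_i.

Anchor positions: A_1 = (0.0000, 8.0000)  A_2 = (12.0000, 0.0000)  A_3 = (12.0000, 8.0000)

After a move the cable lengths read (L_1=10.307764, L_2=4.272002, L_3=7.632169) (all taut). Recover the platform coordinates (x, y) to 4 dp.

each cable: (A_i−P)·(A_i−P) = L_i²; let q_i = ‖A_i‖²−L_i²
q_1 = 0.0000+64.0000−106.2500 = -42.2500
row 1: -24.0000x + 16.0000y = -168.0000  (q_2=125.7500)
row 2: -24.0000x + 0.0000y = -192.0000  (q_3=149.7500)
Cramer on rows 1–2 → x = 8.0000, y = 1.5000

(8.0000, 1.5000)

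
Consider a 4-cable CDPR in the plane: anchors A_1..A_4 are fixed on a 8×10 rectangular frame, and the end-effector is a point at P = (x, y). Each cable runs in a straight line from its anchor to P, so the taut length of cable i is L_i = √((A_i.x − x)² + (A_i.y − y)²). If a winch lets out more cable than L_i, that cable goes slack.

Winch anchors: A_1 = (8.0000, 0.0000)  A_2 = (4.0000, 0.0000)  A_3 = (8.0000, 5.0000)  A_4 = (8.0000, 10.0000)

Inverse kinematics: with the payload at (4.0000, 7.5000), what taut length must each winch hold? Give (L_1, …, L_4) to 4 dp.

cable 1: Δx=4.0000, Δy=-7.5000; L_1 = √(Δx²+Δy²) = 8.5000
cable 2: Δx=0.0000, Δy=-7.5000; L_2 = √(Δx²+Δy²) = 7.5000
cable 3: Δx=4.0000, Δy=-2.5000; L_3 = √(Δx²+Δy²) = 4.7170
cable 4: Δx=4.0000, Δy=2.5000; L_4 = √(Δx²+Δy²) = 4.7170

(8.5000, 7.5000, 4.7170, 4.7170)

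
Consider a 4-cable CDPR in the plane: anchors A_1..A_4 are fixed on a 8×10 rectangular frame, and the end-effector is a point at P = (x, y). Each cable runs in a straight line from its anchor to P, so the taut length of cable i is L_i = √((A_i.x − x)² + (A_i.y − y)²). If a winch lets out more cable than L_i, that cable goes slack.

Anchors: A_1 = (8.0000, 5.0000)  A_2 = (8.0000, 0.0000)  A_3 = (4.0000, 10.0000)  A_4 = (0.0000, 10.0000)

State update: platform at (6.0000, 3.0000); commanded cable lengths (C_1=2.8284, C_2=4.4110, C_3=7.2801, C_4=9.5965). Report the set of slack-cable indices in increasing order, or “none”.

2, 4

cable 1: L_1 = ‖A_1−P‖ = 2.8284;  C_1 = 2.8284 → taut
cable 2: L_2 = ‖A_2−P‖ = 3.6056;  C_2 = 4.4110 → slack
cable 3: L_3 = ‖A_3−P‖ = 7.2801;  C_3 = 7.2801 → taut
cable 4: L_4 = ‖A_4−P‖ = 9.2195;  C_4 = 9.5965 → slack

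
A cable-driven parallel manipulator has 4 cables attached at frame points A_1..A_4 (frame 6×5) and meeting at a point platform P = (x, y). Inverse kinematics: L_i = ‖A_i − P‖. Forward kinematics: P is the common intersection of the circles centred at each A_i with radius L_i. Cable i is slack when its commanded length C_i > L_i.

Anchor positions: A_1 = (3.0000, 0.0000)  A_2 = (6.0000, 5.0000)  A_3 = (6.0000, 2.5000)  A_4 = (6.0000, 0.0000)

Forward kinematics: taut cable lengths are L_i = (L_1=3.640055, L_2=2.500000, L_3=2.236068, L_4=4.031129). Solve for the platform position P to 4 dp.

circle eqns → linear via eq_j − eq_1; set c_j = A_j·A_j − L_j²
c_1 = 9.0000+0.0000−13.2500 = -4.2500
-6.0000·x − 10.0000·y = c_1−c_2 = -59.0000
-6.0000·x − 5.0000·y = c_1−c_3 = -41.5000
-6.0000·x + 0.0000·y = c_1−c_4 = -24.0000
solve first two rows → x=4.0000, y=3.5000
check cable 4: ‖A_4−P‖² = 16.2500 ≈ L_4² = 16.2500 ✓

(4.0000, 3.5000)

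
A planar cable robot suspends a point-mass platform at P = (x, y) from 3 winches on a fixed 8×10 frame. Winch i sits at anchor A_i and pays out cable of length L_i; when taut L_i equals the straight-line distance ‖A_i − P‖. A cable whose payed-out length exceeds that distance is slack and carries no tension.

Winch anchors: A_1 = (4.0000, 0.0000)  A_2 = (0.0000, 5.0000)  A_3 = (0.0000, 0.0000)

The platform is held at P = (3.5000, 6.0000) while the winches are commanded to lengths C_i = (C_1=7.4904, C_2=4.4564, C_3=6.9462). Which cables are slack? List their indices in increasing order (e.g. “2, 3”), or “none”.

1, 2

cable 1: √((0.5000)²+(-6.0000)²)=6.0208, C_1=7.4904: slack
cable 2: √((-3.5000)²+(-1.0000)²)=3.6401, C_2=4.4564: slack
cable 3: √((-3.5000)²+(-6.0000)²)=6.9462, C_3=6.9462: taut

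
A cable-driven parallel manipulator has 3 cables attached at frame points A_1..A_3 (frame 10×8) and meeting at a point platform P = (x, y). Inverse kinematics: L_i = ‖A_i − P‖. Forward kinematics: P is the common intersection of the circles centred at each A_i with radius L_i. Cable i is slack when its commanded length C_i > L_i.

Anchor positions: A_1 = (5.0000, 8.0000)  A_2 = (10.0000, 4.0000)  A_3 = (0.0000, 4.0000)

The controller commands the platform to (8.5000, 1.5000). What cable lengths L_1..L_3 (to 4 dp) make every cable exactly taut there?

(7.3824, 2.9155, 8.8600)

L_1 = √((5.0000−8.5000)² + (8.0000−1.5000)²) = 7.3824
L_2 = √((10.0000−8.5000)² + (4.0000−1.5000)²) = 2.9155
L_3 = √((0.0000−8.5000)² + (4.0000−1.5000)²) = 8.8600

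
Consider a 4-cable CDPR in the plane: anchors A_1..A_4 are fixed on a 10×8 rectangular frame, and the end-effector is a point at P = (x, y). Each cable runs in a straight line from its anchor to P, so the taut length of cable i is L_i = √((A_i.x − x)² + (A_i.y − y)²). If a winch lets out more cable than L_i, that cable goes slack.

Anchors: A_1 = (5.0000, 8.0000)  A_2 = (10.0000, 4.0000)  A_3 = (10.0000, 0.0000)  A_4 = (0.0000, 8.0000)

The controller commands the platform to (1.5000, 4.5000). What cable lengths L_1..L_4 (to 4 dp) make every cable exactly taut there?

(4.9497, 8.5147, 9.6177, 3.8079)

L_1: Δ = A_1−P = (3.5000, 3.5000) → ‖Δ‖ = √24.5000 = 4.9497
L_2: Δ = A_2−P = (8.5000, -0.5000) → ‖Δ‖ = √72.5000 = 8.5147
L_3: Δ = A_3−P = (8.5000, -4.5000) → ‖Δ‖ = √92.5000 = 9.6177
L_4: Δ = A_4−P = (-1.5000, 3.5000) → ‖Δ‖ = √14.5000 = 3.8079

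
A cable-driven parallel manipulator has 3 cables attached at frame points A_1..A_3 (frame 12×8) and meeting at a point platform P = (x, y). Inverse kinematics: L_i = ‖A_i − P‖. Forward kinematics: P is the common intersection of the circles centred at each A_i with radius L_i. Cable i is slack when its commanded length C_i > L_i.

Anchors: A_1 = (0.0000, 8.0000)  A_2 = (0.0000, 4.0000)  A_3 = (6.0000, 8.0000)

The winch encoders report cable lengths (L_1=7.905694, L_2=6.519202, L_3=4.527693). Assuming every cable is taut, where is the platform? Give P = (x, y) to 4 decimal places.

each cable: (A_i−P)·(A_i−P) = L_i²; let k_i = ‖A_i‖²−L_i²
k_1 = 0.0000+64.0000−62.5000 = 1.5000
row 1: 0.0000x + 8.0000y = 28.0000  (k_2=-26.5000)
row 2: -12.0000x + 0.0000y = -78.0000  (k_3=79.5000)
Cramer on rows 1–2 → x = 6.5000, y = 3.5000

(6.5000, 3.5000)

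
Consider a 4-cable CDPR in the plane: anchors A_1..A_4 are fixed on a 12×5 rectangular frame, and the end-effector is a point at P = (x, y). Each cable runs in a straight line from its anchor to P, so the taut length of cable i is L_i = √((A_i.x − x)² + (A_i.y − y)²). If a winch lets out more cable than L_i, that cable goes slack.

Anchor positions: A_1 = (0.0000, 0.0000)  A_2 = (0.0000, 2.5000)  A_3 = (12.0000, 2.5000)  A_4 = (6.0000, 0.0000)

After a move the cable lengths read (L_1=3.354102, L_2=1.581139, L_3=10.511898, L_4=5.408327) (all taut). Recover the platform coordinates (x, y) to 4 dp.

(1.5000, 3.0000)

circle eqns → linear via eq_j − eq_1; set k_j = A_j·A_j − L_j²
k_1 = 0.0000+0.0000−11.2500 = -11.2500
0.0000·x − 5.0000·y = k_1−k_2 = -15.0000
-24.0000·x − 5.0000·y = k_1−k_3 = -51.0000
-12.0000·x + 0.0000·y = k_1−k_4 = -18.0000
solve first two rows → x=1.5000, y=3.0000
check cable 4: ‖A_4−P‖² = 29.2500 ≈ L_4² = 29.2500 ✓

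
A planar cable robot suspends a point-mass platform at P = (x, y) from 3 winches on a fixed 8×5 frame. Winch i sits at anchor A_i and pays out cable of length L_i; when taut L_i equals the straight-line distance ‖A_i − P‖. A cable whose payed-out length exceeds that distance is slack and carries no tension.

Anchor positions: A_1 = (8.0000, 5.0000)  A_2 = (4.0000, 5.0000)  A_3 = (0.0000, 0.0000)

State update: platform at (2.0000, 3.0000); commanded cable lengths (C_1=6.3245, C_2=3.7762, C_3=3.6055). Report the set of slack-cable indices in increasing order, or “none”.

2

cable 1: L_1 = ‖A_1−P‖ = 6.3246;  C_1 = 6.3245 → taut
cable 2: L_2 = ‖A_2−P‖ = 2.8284;  C_2 = 3.7762 → slack
cable 3: L_3 = ‖A_3−P‖ = 3.6056;  C_3 = 3.6055 → taut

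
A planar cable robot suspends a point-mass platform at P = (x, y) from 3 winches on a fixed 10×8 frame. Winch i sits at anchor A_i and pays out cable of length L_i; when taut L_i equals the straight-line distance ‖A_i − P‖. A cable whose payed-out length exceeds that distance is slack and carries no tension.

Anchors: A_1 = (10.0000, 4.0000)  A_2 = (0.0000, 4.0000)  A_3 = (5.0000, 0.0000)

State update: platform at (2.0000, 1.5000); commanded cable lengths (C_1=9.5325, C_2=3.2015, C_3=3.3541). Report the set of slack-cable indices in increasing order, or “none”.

1

cable 1: √((8.0000)²+(2.5000)²)=8.3815, C_1=9.5325: slack
cable 2: √((-2.0000)²+(2.5000)²)=3.2016, C_2=3.2015: taut
cable 3: √((3.0000)²+(-1.5000)²)=3.3541, C_3=3.3541: taut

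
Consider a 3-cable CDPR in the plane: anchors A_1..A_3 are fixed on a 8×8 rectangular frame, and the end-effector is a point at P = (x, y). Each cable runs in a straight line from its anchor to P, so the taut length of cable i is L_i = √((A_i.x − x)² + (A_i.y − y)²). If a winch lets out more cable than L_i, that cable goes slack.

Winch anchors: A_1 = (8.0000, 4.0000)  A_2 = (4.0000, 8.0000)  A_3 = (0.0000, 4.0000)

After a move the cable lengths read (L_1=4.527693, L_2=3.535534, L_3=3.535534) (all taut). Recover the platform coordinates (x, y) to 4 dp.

(3.5000, 4.5000)

expand ‖A_i−P‖²=L_i² and subtract eq 1 (q_i ≔ ‖A_i‖²−L_i²)
q_1 = 64.0000+16.0000−20.5000 = 59.5000
eq1−eq2 → [8.0000  -8.0000]·P = -8.0000
eq1−eq3 → [16.0000  0.0000]·P = 56.0000
2×2 solve → P = (3.5000, 4.5000)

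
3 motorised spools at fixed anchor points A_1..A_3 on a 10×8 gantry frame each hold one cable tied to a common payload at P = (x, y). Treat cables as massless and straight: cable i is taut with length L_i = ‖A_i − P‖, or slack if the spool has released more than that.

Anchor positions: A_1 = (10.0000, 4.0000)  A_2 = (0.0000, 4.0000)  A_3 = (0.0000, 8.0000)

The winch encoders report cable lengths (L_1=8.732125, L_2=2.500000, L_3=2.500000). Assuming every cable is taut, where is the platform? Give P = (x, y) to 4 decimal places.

circle eqns → linear via eq_j − eq_1; set q_j = A_j·A_j − L_j²
q_1 = 100.0000+16.0000−76.2500 = 39.7500
20.0000·x + 0.0000·y = q_1−q_2 = 30.0000
20.0000·x − 8.0000·y = q_1−q_3 = -18.0000
solve first two rows → x=1.5000, y=6.0000

(1.5000, 6.0000)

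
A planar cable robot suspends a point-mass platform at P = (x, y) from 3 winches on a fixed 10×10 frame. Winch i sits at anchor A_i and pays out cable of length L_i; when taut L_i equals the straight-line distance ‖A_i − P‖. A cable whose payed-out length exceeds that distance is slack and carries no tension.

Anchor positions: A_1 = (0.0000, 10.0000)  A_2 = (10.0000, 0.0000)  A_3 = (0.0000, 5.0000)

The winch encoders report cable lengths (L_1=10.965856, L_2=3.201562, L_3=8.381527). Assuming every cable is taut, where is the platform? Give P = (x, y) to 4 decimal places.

circle eqns → linear via eq_j − eq_1; set c_j = A_j·A_j − L_j²
c_1 = 0.0000+100.0000−120.2500 = -20.2500
-20.0000·x + 20.0000·y = c_1−c_2 = -110.0000
0.0000·x + 10.0000·y = c_1−c_3 = 25.0000
solve first two rows → x=8.0000, y=2.5000

(8.0000, 2.5000)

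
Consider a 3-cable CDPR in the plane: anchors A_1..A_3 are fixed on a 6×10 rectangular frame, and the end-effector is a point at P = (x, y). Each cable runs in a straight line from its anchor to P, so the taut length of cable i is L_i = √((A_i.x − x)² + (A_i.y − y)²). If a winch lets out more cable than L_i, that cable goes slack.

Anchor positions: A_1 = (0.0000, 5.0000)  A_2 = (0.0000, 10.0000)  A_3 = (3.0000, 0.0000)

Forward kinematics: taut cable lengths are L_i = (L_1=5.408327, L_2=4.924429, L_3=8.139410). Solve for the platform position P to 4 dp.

expand ‖A_i−P‖²=L_i² and subtract eq 1 (c_i ≔ ‖A_i‖²−L_i²)
c_1 = 0.0000+25.0000−29.2500 = -4.2500
eq1−eq2 → [0.0000  -10.0000]·P = -80.0000
eq1−eq3 → [-6.0000  10.0000]·P = 53.0000
2×2 solve → P = (4.5000, 8.0000)

(4.5000, 8.0000)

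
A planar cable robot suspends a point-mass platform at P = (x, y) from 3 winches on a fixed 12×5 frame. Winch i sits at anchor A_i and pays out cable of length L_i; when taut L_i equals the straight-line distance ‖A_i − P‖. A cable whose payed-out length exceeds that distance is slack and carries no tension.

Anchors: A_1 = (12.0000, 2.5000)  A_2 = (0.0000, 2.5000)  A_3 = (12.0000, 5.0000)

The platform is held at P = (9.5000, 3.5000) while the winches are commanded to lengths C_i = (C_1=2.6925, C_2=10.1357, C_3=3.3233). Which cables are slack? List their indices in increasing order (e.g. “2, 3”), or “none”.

cable 1: L_1 = ‖A_1−P‖ = 2.6926;  C_1 = 2.6925 → taut
cable 2: L_2 = ‖A_2−P‖ = 9.5525;  C_2 = 10.1357 → slack
cable 3: L_3 = ‖A_3−P‖ = 2.9155;  C_3 = 3.3233 → slack

2, 3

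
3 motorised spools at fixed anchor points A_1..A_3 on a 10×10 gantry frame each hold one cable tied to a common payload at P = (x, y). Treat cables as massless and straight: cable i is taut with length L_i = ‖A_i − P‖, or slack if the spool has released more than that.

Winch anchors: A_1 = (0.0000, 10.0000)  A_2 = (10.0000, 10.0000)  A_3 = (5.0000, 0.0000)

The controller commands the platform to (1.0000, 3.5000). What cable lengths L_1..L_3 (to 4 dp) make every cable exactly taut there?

L_1: Δ = A_1−P = (-1.0000, 6.5000) → ‖Δ‖ = √43.2500 = 6.5765
L_2: Δ = A_2−P = (9.0000, 6.5000) → ‖Δ‖ = √123.2500 = 11.1018
L_3: Δ = A_3−P = (4.0000, -3.5000) → ‖Δ‖ = √28.2500 = 5.3151

(6.5765, 11.1018, 5.3151)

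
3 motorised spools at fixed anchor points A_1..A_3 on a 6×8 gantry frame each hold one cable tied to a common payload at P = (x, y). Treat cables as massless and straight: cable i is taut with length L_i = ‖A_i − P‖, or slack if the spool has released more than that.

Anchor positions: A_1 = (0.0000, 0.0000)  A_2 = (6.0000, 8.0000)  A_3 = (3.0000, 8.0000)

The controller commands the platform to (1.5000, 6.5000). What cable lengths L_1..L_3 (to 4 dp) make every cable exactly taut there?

cable 1: Δx=-1.5000, Δy=-6.5000; L_1 = √(Δx²+Δy²) = 6.6708
cable 2: Δx=4.5000, Δy=1.5000; L_2 = √(Δx²+Δy²) = 4.7434
cable 3: Δx=1.5000, Δy=1.5000; L_3 = √(Δx²+Δy²) = 2.1213

(6.6708, 4.7434, 2.1213)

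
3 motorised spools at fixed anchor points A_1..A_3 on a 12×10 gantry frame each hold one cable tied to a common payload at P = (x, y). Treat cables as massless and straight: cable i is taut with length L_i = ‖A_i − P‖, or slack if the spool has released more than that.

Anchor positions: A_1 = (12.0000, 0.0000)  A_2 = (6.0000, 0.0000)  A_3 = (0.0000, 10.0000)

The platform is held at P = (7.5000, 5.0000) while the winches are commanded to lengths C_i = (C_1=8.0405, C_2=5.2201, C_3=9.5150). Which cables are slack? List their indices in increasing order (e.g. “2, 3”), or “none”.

i=1: geometric 6.7268 vs commanded 8.0405 ⇒ slack
i=2: geometric 5.2202 vs commanded 5.2201 ⇒ taut
i=3: geometric 9.0139 vs commanded 9.5150 ⇒ slack

1, 3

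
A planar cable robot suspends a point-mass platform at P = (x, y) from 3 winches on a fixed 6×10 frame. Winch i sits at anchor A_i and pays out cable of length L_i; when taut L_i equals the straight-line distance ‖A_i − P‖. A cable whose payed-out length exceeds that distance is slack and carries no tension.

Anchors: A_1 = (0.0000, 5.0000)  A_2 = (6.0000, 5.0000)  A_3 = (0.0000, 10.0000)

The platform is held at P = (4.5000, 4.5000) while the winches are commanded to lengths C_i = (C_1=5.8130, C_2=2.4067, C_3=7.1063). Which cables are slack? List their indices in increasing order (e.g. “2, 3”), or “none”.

i=1: geometric 4.5277 vs commanded 5.8130 ⇒ slack
i=2: geometric 1.5811 vs commanded 2.4067 ⇒ slack
i=3: geometric 7.1063 vs commanded 7.1063 ⇒ taut

1, 2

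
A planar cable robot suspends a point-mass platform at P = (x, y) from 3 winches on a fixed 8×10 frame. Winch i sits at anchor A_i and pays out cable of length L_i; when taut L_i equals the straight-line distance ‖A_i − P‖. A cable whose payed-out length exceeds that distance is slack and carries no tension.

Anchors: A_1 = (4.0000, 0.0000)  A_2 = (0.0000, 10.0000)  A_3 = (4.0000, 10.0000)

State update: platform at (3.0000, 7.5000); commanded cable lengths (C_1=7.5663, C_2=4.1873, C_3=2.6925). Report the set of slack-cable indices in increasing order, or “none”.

2

cable 1: L_1 = ‖A_1−P‖ = 7.5664;  C_1 = 7.5663 → taut
cable 2: L_2 = ‖A_2−P‖ = 3.9051;  C_2 = 4.1873 → slack
cable 3: L_3 = ‖A_3−P‖ = 2.6926;  C_3 = 2.6925 → taut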